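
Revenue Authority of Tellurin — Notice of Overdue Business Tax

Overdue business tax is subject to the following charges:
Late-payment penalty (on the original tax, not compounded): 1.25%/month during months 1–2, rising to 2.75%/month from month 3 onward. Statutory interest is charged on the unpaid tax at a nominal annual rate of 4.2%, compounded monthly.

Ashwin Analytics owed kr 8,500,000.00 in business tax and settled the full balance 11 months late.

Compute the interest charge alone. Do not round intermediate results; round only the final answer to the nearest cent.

Interest (4.2%/yr ÷ 12 = 0.35%/month): kr 8,500,000.00 × ((1 + 0.0035)^11 − 1) = kr 333,037.4302…

kr 333,037.43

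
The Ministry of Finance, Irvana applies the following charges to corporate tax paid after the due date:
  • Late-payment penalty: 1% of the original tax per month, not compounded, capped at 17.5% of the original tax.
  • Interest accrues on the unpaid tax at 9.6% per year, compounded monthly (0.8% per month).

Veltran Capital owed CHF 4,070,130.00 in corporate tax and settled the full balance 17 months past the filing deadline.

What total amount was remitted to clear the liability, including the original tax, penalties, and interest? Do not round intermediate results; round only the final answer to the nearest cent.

CHF 5,352,473.76

Penalty: 17 × 1% × CHF 4,070,130.00 = CHF 691,922.10 (below the 17.5% cap of CHF 712,272.75)
Interest: CHF 4,070,130.00 × ((1 + 0.008)^17 − 1) = CHF 4,070,130.00 × 0.1450621… = CHF 590,421.6642…
Total = CHF 4,070,130.00 + CHF 691,922.1000 + CHF 590,421.6642… = CHF 5,352,473.76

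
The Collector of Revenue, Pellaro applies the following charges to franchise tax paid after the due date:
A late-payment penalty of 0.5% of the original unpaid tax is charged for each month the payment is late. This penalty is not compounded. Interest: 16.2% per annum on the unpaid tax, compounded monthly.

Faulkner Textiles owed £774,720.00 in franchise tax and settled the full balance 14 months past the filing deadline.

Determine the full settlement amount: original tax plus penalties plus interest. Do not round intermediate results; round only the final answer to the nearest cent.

Late-payment penalty = 0.5% × £774,720.00 × 14 mo = £54,230.40
Interest (16.2%/yr ÷ 12 = 1.35%/month): £774,720.00 × ((1 + 0.0135)^14 − 1) = £159,990.9064…
Total = £774,720.00 + £54,230.4000 + £159,990.9064… = £988,941.31

£988,941.31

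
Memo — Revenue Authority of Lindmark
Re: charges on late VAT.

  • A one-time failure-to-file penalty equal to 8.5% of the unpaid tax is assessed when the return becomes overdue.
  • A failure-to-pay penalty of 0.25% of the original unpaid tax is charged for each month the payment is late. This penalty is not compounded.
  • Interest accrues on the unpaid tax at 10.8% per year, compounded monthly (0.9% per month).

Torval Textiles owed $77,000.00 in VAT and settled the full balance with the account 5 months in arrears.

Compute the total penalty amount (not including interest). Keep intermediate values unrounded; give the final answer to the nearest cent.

Failure-to-file penalty: 8.5% × $77,000.00 = $6,545.00
Failure-to-pay penalty: 5 × 0.25% × $77,000.00 = $962.50
Total penalty = $6,545.00 + $962.50 = $7,507.50

$7,507.50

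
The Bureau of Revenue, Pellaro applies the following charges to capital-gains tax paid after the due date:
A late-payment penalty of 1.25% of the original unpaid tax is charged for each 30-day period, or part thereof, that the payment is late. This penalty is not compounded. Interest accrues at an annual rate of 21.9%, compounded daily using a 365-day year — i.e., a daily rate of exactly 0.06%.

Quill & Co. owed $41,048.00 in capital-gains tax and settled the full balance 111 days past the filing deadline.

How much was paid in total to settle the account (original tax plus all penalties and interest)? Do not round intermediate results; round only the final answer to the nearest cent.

$45,926.41

Penalty periods: ⌈111/30⌉ = 4; penalty = 4 × 1.25% × $41,048.00 = $2,052.40
Interest: $41,048.00 × ((1 + 0.0006)^111 − 1) = $41,048.00 × 0.06884650… = $2,826.0111…
Total = $41,048.00 + $2,052.4000 + $2,826.0111… = $45,926.41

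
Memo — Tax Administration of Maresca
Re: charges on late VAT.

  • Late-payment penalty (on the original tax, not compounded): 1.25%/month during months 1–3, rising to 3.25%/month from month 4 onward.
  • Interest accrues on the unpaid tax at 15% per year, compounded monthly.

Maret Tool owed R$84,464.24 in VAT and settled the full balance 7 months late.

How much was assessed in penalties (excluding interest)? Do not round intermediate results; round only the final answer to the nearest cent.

Penalty, months 1–3: 3 × 1.25% × R$84,464.24 = R$3,167.41…
Penalty, months 4–7: 4 × 3.25% × R$84,464.24 = R$10,980.35…
Total penalty = R$3,167.41… + R$10,980.35… = R$14,147.76

R$14,147.76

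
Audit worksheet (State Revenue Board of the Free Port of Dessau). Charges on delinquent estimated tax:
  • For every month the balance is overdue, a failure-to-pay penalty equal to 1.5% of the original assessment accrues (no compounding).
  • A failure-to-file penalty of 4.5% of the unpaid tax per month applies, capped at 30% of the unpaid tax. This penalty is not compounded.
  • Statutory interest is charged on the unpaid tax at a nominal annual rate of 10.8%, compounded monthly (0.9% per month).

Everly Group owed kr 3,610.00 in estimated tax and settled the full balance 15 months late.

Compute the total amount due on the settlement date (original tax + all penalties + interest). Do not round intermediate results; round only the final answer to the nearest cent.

Failure-to-file: 15 × 4.5% × kr 3,610.00 = kr 2,436.75, capped at 30% × kr 3,610.00 = kr 1,083.00
Failure-to-pay penalty = 1.5% × kr 3,610.00 × 15 mo = kr 812.25
Interest: kr 3,610.00 × ((1 + 0.009)^15 − 1) = kr 3,610.00 × 0.1438458… = kr 519.2834…
Total = kr 3,610.00 + kr 1,895.2500 + kr 519.2834… = kr 6,024.53

kr 6,024.53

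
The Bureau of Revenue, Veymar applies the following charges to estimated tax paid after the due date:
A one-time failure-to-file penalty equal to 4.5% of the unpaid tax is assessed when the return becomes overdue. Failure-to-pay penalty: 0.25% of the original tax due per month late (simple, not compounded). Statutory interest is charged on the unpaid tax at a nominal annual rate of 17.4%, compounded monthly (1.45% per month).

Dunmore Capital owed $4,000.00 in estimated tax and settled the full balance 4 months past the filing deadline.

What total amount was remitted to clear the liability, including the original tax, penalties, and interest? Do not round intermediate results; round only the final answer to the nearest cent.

Failure-to-file penalty: 4.5% × $4,000.00 = $180.00
Failure-to-pay penalty: 4 × 0.25% × $4,000.00 = $40.00
Interest: $4,000.00 × ((1 + 0.0145)^4 − 1) = $4,000.00 × 0.0592737… = $237.0950…
Total = $4,000.00 + $220.0000 + $237.0950… = $4,457.09

$4,457.09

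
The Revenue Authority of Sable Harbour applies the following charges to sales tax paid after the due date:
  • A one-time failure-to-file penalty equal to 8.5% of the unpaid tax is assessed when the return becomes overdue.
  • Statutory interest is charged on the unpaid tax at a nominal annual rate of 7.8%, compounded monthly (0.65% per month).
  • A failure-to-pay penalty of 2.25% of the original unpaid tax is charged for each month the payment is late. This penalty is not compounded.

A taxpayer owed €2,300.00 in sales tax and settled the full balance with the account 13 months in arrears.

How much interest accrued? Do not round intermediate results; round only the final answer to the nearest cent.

€202.11

Interest: €2,300.00 × ((1 + 0.0065)^13 − 1) = €2,300.00 × 0.0878753… = €202.1133…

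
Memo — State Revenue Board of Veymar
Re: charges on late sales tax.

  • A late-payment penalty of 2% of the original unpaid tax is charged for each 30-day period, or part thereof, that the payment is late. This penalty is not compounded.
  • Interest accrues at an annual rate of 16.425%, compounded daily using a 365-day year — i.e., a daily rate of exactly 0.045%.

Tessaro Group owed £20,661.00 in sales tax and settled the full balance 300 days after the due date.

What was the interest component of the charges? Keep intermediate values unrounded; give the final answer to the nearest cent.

Interest: £20,661.00 × ((1 + 0.00045)^300 − 1) = £20,661.00 × 0.14450203… = £2,985.5564…

£2,985.56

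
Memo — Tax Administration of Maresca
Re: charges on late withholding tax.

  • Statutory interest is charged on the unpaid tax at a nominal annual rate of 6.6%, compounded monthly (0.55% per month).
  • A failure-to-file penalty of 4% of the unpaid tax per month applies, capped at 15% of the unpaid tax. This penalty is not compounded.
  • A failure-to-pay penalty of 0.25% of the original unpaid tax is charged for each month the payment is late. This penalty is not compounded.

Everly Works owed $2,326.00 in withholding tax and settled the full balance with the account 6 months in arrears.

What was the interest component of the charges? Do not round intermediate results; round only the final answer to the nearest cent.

Interest: $2,326.00 × ((1 + 0.0055)^6 − 1) = $2,326.00 × 0.0334571… = $77.8212…

$77.82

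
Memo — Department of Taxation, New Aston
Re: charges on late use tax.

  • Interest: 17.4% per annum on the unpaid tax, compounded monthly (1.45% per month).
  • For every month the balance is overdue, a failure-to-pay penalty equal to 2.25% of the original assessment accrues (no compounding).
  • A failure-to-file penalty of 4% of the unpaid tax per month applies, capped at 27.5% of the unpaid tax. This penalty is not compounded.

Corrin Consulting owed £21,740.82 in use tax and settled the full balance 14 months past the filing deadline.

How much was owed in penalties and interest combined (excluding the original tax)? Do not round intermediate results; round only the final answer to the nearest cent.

Failure-to-file: 14 × 4% × £21,740.82 = £12,174.86…, capped at 27.5% × £21,740.82 = £5,978.73…
Failure-to-pay penalty = 2.25% × £21,740.82 × 14 mo = £6,848.36…
Interest: £21,740.82 × ((1 + 0.0145)^14 − 1) = £21,740.82 × 0.2232880… = £4,854.4644…
Penalties + interest = £12,827.0838 + £4,854.4644… = £17,681.55

£17,681.55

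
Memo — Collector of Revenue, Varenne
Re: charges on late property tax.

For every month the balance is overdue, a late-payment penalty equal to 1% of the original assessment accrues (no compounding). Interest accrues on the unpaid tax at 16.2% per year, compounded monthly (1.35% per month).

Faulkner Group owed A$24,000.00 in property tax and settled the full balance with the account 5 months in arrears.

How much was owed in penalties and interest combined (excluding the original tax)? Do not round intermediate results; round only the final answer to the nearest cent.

A$2,864.33

Late-payment penalty: 5 × 1% × A$24,000.00 = A$1,200.00
Interest: A$24,000.00 × ((1 + 0.0135)^5 − 1) = A$24,000.00 × 0.0693473… = A$1,664.3345…
Penalties + interest = A$1,200.0000 + A$1,664.3345… = A$2,864.33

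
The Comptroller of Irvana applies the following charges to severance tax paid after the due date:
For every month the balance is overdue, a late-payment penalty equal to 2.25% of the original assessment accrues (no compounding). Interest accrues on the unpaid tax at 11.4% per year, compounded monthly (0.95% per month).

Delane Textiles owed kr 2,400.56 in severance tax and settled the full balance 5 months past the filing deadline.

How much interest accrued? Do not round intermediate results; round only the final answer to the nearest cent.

Interest: kr 2,400.56 × ((1 + 0.0095)^5 − 1) = kr 2,400.56 × 0.0484111… = kr 116.2138…

kr 116.21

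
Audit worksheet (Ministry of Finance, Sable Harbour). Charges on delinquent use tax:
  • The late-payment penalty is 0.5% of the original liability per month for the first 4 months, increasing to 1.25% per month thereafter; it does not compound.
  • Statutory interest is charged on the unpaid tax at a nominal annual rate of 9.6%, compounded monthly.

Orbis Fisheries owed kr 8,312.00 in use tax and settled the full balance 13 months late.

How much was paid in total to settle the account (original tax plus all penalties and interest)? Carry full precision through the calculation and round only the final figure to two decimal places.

Penalty, months 1–4: 4 × 0.5% × kr 8,312.00 = kr 166.24
Penalty, months 5–13: 9 × 1.25% × kr 8,312.00 = kr 935.10
Interest (9.6%/yr ÷ 12 = 0.8%/month): kr 8,312.00 × ((1 + 0.008)^13 − 1) = kr 907.1833…
Total = kr 8,312.00 + kr 1,101.3400 + kr 907.1833… = kr 10,320.52

kr 10,320.52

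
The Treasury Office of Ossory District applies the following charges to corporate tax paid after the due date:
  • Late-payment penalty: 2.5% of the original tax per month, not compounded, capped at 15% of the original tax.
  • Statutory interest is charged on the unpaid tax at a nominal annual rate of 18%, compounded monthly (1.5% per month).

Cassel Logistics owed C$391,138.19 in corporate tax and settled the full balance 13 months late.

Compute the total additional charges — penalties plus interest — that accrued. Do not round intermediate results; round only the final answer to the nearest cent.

Penalty (uncapped): 13 × 2.5% × C$391,138.19 = C$127,119.91…; cap = 15% × C$391,138.19 = C$58,670.73… → penalty = C$58,670.73…
Interest: C$391,138.19 × ((1 + 0.015)^13 − 1) = C$391,138.19 × 0.2135524… = C$83,528.5164…
Penalties + interest = C$58,670.7285 + C$83,528.5164… = C$142,199.24

C$142,199.24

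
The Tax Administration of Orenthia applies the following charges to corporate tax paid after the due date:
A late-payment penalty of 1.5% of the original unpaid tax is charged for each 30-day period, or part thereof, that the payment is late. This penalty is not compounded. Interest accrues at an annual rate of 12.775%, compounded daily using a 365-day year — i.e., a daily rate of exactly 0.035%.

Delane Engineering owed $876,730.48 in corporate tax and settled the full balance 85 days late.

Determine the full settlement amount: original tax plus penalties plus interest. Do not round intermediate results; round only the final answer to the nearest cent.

$942,653.24

Penalty periods: ⌈85/30⌉ = 3; penalty = 3 × 1.5% × $876,730.48 = $39,452.87…
Interest: $876,730.48 × ((1 + 0.00035)^85 − 1) = $876,730.48 × 0.03019159… = $26,469.8875…
Total = $876,730.48 + $39,452.8716 + $26,469.8875… = $942,653.24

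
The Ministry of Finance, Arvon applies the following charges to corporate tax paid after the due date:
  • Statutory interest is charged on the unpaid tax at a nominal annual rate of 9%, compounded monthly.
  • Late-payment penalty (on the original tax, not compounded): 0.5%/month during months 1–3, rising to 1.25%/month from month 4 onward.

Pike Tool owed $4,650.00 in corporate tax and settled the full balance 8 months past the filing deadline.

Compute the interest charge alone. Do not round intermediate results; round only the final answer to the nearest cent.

Interest (9%/yr ÷ 12 = 0.75%/month): $4,650.00 × ((1 + 0.0075)^8 − 1) = $286.4346…

$286.43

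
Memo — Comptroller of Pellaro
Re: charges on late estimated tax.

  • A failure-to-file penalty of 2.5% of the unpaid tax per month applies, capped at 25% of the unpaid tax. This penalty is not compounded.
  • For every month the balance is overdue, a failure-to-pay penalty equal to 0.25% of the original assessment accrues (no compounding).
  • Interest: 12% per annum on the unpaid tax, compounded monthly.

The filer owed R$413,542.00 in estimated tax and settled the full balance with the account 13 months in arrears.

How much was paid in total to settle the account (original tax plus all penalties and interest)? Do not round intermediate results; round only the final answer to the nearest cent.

R$587,474.99

Failure-to-file: 13 × 2.5% × R$413,542.00 = R$134,401.15, capped at 25% × R$413,542.00 = R$103,385.50
Failure-to-pay penalty = 0.25% × R$413,542.00 × 13 mo = R$13,440.12…
Interest (12%/yr ÷ 12 = 1%/month): R$413,542.00 × ((1 + 0.01)^13 − 1) = R$57,107.3714…
Total = R$413,542.00 + R$116,825.6150 + R$57,107.3714… = R$587,474.99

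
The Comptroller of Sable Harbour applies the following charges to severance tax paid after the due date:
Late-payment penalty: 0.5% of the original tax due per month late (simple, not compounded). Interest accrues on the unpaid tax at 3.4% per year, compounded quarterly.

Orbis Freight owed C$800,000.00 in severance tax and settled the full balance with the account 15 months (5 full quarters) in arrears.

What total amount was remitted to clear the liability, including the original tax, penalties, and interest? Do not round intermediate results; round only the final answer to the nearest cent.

Late-payment penalty = 0.5% × C$800,000.00 × 15 mo = C$60,000.00
Interest (3.4%/yr ÷ 4 = 0.85%/quarter): C$800,000.00 × ((1 + 0.0085)^5 − 1) = C$34,582.9339…
Total = C$800,000.00 + C$60,000.0000 + C$34,582.9339… = C$894,582.93

C$894,582.93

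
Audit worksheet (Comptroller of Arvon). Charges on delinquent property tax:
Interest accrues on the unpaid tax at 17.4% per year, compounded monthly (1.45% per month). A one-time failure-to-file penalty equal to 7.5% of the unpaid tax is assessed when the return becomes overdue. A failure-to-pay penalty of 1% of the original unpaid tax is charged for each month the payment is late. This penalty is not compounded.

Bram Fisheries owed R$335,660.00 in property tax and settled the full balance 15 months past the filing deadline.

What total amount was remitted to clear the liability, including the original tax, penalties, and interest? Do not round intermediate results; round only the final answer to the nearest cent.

Failure-to-file penalty: 7.5% × R$335,660.00 = R$25,174.50
Failure-to-pay penalty: 15 × 1% × R$335,660.00 = R$50,349.00
Interest: R$335,660.00 × ((1 + 0.0145)^15 − 1) = R$335,660.00 × 0.2410257… = R$80,902.6819…
Total = R$335,660.00 + R$75,523.5000 + R$80,902.6819… = R$492,086.18

R$492,086.18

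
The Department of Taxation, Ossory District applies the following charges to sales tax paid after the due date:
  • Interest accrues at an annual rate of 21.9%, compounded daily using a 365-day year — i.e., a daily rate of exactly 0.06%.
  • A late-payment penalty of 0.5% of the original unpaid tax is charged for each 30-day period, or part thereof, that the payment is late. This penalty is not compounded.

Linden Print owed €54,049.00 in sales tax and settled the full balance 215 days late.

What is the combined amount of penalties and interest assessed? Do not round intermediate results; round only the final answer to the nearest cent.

€9,601.59

Penalty periods: ⌈215/30⌉ = 8; penalty = 8 × 0.5% × €54,049.00 = €2,161.96
Interest: €54,049.00 × ((1 + 0.0006)^215 − 1) = €54,049.00 × 0.13764611… = €7,439.6348…
Penalties + interest = €2,161.9600 + €7,439.6348… = €9,601.59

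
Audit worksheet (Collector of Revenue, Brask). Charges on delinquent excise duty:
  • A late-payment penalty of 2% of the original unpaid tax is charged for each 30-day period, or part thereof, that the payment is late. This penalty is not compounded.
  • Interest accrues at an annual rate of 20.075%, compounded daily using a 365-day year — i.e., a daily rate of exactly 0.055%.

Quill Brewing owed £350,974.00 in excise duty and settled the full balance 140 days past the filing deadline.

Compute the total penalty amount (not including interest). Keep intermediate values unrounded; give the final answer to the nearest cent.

£35,097.40

Penalty periods: ⌈140/30⌉ = 5; penalty = 5 × 2% × £350,974.00 = £35,097.40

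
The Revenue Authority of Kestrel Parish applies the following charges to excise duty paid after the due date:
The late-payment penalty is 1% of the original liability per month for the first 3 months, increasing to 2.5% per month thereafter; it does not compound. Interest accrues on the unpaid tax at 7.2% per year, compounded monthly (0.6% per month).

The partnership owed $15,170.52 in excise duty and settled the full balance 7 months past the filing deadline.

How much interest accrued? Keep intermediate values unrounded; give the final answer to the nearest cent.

$648.75

Interest: $15,170.52 × ((1 + 0.006)^7 − 1) = $15,170.52 × 0.0427636… = $648.7461…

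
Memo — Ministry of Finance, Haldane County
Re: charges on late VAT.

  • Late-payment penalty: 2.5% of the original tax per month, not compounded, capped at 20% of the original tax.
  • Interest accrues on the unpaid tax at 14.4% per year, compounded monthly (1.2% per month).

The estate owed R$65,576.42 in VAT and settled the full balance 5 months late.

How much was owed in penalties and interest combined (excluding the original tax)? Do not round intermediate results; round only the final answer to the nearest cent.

R$12,227.21

Penalty: 5 × 2.5% × R$65,576.42 = R$8,197.05… (below the 20% cap of R$13,115.28…)
Interest: R$65,576.42 × ((1 + 0.012)^5 − 1) = R$65,576.42 × 0.0614574… = R$4,030.1552…
Penalties + interest = R$8,197.0525 + R$4,030.1552… = R$12,227.21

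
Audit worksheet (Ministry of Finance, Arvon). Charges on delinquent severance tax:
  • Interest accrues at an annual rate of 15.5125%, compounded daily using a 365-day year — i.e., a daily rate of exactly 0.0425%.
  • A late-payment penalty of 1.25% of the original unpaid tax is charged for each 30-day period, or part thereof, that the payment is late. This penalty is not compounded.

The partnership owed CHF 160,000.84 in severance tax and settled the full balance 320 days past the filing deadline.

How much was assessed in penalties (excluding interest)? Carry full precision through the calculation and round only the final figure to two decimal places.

CHF 22,000.12

Penalty periods: ⌈320/30⌉ = 11; penalty = 11 × 1.25% × CHF 160,000.84 = CHF 22,000.12…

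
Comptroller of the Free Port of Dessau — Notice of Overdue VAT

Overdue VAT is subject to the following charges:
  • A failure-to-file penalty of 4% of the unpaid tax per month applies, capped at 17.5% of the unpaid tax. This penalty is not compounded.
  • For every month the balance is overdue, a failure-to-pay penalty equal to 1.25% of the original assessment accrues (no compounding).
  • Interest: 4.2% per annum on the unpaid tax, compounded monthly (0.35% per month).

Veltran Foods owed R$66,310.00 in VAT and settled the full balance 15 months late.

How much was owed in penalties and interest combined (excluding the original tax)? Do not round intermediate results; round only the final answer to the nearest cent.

R$27,605.25

Failure-to-file: 15 × 4% × R$66,310.00 = R$39,786.00, capped at 17.5% × R$66,310.00 = R$11,604.25
Failure-to-pay penalty = 1.25% × R$66,310.00 × 15 mo = R$12,433.13…
Interest: R$66,310.00 × ((1 + 0.0035)^15 − 1) = R$66,310.00 × 0.0538060… = R$3,567.8735…
Penalties + interest = R$24,037.3750 + R$3,567.8735… = R$27,605.25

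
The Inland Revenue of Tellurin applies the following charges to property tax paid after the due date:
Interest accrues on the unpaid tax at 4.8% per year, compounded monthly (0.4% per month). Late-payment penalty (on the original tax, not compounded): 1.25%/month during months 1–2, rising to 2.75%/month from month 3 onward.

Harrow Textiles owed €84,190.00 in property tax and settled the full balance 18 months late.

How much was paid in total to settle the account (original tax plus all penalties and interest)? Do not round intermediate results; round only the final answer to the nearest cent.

Penalty, months 1–2: 2 × 1.25% × €84,190.00 = €2,104.75
Penalty, months 3–18: 16 × 2.75% × €84,190.00 = €37,043.60
Interest: €84,190.00 × ((1 + 0.004)^18 − 1) = €84,190.00 × 0.0745010… = €6,272.2406…
Total = €84,190.00 + €39,148.3500 + €6,272.2406… = €129,610.59

€129,610.59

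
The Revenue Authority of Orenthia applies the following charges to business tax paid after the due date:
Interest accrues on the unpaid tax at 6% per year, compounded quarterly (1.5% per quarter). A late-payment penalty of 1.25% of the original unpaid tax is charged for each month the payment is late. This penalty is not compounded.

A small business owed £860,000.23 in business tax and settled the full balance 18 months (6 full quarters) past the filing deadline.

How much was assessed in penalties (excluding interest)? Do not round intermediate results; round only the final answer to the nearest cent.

Late-payment penalty: 18 × 1.25% × £860,000.23 = £193,500.05…

£193,500.05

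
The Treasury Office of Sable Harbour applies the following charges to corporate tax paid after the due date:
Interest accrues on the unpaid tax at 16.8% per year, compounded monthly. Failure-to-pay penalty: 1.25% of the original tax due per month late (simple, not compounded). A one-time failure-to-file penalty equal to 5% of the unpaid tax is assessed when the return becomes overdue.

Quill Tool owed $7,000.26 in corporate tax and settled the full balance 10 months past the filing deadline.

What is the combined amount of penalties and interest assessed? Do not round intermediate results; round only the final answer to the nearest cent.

$2,269.19

Failure-to-file penalty: 5% × $7,000.26 = $350.01…
Failure-to-pay penalty = 1.25% × $7,000.26 × 10 mo = $875.03…
Interest (16.8%/yr ÷ 12 = 1.4%/month): $7,000.26 × ((1 + 0.014)^10 − 1) = $1,044.1412…
Penalties + interest = $1,225.0455 + $1,044.1412… = $2,269.19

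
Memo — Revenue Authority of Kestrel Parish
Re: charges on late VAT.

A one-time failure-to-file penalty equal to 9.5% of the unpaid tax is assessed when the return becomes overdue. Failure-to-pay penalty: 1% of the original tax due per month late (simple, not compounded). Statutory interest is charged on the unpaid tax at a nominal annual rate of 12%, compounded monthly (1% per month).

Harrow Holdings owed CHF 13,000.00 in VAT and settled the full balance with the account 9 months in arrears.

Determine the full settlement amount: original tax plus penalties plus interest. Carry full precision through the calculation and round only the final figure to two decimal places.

CHF 16,622.91

Failure-to-file penalty: 9.5% × CHF 13,000.00 = CHF 1,235.00
Failure-to-pay penalty: 9 × 1% × CHF 13,000.00 = CHF 1,170.00
Interest: CHF 13,000.00 × ((1 + 0.01)^9 − 1) = CHF 13,000.00 × 0.0936853… = CHF 1,217.9085…
Total = CHF 13,000.00 + CHF 2,405.0000 + CHF 1,217.9085… = CHF 16,622.91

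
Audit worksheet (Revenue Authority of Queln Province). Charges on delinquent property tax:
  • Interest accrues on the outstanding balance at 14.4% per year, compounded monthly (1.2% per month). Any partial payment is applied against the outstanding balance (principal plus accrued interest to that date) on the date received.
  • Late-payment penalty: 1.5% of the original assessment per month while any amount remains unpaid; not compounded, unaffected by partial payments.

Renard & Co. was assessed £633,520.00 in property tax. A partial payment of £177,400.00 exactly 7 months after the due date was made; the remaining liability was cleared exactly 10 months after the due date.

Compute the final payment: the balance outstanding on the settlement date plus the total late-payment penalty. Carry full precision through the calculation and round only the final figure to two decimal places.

Balance at month 7: £633,520.0000 × (1 + 0.012)^7 = £688,690.2229…
After £177,400.00 payment: £688,690.2229… − £177,400.00 = £511,290.2229…
Balance at month 10: £511,290.2229… × (1 + 0.012)^3 = £529,918.4318…
Penalty: 10 × 1.5% × £633,520.00 = £95,028.00
Final settlement = outstanding balance + penalty = £529,918.4318… + £95,028.00 = £624,946.43

£624,946.43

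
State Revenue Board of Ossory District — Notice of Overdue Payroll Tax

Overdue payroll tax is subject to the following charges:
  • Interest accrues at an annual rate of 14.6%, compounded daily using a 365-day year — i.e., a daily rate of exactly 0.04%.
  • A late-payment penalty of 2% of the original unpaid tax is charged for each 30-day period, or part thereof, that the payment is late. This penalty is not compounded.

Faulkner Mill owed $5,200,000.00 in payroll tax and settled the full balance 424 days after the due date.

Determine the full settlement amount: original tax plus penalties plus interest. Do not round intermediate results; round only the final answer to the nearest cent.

Penalty periods: ⌈424/30⌉ = 15; penalty = 15 × 2% × $5,200,000.00 = $1,560,000.00
Interest: $5,200,000.00 × ((1 + 0.0004)^424 − 1) = $5,200,000.00 × 0.18479065… = $960,911.3599…
Total = $5,200,000.00 + $1,560,000.0000 + $960,911.3599… = $7,720,911.36

$7,720,911.36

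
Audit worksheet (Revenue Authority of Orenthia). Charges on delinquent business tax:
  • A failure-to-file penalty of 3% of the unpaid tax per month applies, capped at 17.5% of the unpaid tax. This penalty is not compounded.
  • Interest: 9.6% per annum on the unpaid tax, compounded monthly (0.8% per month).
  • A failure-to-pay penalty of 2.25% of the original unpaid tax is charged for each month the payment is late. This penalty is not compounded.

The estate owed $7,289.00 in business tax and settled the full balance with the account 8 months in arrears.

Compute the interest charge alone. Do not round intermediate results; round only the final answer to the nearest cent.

$479.77

Interest: $7,289.00 × ((1 + 0.008)^8 − 1) = $7,289.00 × 0.0658210… = $479.7690…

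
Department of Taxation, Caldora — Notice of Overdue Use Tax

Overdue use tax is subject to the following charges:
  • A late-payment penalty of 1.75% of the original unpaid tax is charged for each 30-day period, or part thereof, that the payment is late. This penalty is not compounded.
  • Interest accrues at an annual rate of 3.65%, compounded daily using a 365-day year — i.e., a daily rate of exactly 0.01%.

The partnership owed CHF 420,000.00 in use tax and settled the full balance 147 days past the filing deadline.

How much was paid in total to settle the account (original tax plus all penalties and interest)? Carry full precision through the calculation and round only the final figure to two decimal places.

Penalty periods: ⌈147/30⌉ = 5; penalty = 5 × 1.75% × CHF 420,000.00 = CHF 36,750.00
Interest: CHF 420,000.00 × ((1 + 0.0001)^147 − 1) = CHF 420,000.00 × 0.01480783… = CHF 6,219.2888…
Total = CHF 420,000.00 + CHF 36,750.0000 + CHF 6,219.2888… = CHF 462,969.29

CHF 462,969.29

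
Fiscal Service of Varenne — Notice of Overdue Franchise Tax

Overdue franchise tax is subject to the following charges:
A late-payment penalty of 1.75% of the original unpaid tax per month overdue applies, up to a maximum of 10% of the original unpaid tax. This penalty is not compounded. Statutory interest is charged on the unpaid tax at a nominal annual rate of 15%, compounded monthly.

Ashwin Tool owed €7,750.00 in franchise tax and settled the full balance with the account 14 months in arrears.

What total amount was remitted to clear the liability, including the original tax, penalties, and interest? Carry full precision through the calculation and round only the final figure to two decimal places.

€9,997.15

Penalty (uncapped): 14 × 1.75% × €7,750.00 = €1,898.75; cap = 10% × €7,750.00 = €775.00 → penalty = €775.00
Interest (15%/yr ÷ 12 = 1.25%/month): €7,750.00 × ((1 + 0.0125)^14 − 1) = €1,472.1493…
Total = €7,750.00 + €775.0000 + €1,472.1493… = €9,997.15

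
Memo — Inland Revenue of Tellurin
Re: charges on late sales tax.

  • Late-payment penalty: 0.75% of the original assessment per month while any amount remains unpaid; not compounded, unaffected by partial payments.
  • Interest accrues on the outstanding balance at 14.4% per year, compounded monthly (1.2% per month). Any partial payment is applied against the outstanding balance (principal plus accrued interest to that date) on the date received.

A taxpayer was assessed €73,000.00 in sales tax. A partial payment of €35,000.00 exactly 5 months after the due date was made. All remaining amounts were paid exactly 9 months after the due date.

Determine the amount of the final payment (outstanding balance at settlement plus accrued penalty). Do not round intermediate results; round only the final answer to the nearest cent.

€49,490.24

Balance at month 5: €73,000.0000 × (1 + 0.012)^5 = €77,486.3890…
After €35,000.00 payment: €77,486.3890… − €35,000.00 = €42,486.3890…
Balance at month 9: €42,486.3890… × (1 + 0.012)^4 = €44,562.7385…
Penalty: 9 × 0.75% × €73,000.00 = €4,927.50
Final settlement = outstanding balance + penalty = €44,562.7385… + €4,927.50 = €49,490.24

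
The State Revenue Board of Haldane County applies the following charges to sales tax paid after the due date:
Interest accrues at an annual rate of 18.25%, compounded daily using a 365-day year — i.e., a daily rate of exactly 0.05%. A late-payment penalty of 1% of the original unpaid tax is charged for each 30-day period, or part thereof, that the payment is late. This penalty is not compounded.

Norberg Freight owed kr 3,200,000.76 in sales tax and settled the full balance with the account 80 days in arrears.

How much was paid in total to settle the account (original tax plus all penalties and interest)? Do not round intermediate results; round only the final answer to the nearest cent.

Penalty periods: ⌈80/30⌉ = 3; penalty = 3 × 1% × kr 3,200,000.76 = kr 96,000.02…
Interest: kr 3,200,000.76 × ((1 + 0.0005)^80 − 1) = kr 3,200,000.76 × 0.04080037… = kr 130,561.2137…
Total = kr 3,200,000.76 + kr 96,000.0228 + kr 130,561.2137… = kr 3,426,562.00

kr 3,426,562.00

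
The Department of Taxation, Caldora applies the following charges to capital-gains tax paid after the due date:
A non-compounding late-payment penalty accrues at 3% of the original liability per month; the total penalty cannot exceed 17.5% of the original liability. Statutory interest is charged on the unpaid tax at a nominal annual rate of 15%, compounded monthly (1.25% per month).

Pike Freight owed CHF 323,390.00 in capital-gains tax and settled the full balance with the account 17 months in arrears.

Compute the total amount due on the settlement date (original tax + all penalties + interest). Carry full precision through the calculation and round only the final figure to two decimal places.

Penalty (uncapped): 17 × 3% × CHF 323,390.00 = CHF 164,928.90; cap = 17.5% × CHF 323,390.00 = CHF 56,593.25 → penalty = CHF 56,593.25
Interest: CHF 323,390.00 × ((1 + 0.0125)^17 − 1) = CHF 323,390.00 × 0.2351382… = CHF 76,041.3318…
Total = CHF 323,390.00 + CHF 56,593.2500 + CHF 76,041.3318… = CHF 456,024.58

CHF 456,024.58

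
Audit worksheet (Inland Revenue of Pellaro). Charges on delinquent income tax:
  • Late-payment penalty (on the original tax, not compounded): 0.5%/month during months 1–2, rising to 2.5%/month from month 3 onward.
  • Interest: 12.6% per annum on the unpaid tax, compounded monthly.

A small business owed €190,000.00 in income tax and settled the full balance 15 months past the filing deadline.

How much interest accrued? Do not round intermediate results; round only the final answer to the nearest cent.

€32,227.79

Interest (12.6%/yr ÷ 12 = 1.05%/month): €190,000.00 × ((1 + 0.0105)^15 − 1) = €32,227.7907…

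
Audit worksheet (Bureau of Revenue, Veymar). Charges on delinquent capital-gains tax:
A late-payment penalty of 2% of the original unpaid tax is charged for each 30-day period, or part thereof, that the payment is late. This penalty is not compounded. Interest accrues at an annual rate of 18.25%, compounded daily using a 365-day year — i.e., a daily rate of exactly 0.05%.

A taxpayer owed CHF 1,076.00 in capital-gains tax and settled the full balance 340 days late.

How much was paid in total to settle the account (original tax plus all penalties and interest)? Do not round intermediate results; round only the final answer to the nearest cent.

CHF 1,533.57

Penalty periods: ⌈340/30⌉ = 12; penalty = 12 × 2% × CHF 1,076.00 = CHF 258.24
Interest: CHF 1,076.00 × ((1 + 0.0005)^340 − 1) = CHF 1,076.00 × 0.18525449… = CHF 199.3338…
Total = CHF 1,076.00 + CHF 258.2400 + CHF 199.3338… = CHF 1,533.57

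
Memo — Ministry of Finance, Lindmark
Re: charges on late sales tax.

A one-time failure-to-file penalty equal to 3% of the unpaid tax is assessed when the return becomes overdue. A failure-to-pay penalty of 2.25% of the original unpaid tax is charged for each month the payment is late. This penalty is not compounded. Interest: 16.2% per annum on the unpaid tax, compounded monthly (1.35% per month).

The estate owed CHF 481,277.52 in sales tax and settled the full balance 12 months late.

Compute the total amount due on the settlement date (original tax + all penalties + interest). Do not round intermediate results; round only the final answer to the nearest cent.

CHF 709,685.37

Failure-to-file penalty: 3% × CHF 481,277.52 = CHF 14,438.33…
Failure-to-pay penalty = 2.25% × CHF 481,277.52 × 12 mo = CHF 129,944.93…
Interest: CHF 481,277.52 × ((1 + 0.0135)^12 − 1) = CHF 481,277.52 × 0.1745866… = CHF 84,024.5985…
Total = CHF 481,277.52 + CHF 144,383.2560 + CHF 84,024.5985… = CHF 709,685.37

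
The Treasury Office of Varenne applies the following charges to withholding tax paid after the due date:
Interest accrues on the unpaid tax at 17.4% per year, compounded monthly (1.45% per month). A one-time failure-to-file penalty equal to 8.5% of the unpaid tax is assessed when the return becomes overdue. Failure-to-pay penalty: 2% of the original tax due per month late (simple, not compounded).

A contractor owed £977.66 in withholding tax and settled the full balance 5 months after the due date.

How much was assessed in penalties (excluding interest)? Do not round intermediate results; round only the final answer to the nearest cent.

Failure-to-file penalty: 8.5% × £977.66 = £83.10…
Failure-to-pay penalty: 5 × 2% × £977.66 = £97.77…
Total penalty = £83.10… + £97.77… = £180.87

£180.87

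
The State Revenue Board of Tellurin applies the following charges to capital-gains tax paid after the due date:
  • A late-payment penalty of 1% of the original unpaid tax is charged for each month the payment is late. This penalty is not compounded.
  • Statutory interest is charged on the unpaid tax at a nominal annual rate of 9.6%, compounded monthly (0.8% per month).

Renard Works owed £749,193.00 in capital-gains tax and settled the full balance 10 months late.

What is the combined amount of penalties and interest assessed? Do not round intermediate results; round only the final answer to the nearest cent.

£137,059.10

Late-payment penalty = 1% × £749,193.00 × 10 mo = £74,919.30
Interest: £749,193.00 × ((1 + 0.008)^10 − 1) = £749,193.00 × 0.0829423… = £62,139.7969…
Penalties + interest = £74,919.3000 + £62,139.7969… = £137,059.10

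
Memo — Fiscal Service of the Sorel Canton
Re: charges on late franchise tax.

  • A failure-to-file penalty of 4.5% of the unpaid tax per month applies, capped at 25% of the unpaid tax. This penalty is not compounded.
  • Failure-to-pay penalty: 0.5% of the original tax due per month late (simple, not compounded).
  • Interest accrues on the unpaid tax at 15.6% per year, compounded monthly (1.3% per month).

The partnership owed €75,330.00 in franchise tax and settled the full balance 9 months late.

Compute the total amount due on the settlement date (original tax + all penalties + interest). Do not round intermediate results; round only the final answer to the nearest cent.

Failure-to-file: 9 × 4.5% × €75,330.00 = €30,508.65, capped at 25% × €75,330.00 = €18,832.50
Failure-to-pay penalty: 9 × 0.5% × €75,330.00 = €3,389.85
Interest: €75,330.00 × ((1 + 0.013)^9 − 1) = €75,330.00 × 0.1232722… = €9,286.0944…
Total = €75,330.00 + €22,222.3500 + €9,286.0944… = €106,838.44

€106,838.44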